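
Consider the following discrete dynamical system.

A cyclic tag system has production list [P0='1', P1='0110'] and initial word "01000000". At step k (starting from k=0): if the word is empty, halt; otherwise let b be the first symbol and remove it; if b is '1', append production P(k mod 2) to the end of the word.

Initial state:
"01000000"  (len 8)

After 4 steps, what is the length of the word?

8

[0] "01000000"  (len 8)
[1] "1000000"  (len 7)
[2] "0000000110"  (len 10)
[3] "000000110"  (len 9)
[4] "00000110"  (len 8)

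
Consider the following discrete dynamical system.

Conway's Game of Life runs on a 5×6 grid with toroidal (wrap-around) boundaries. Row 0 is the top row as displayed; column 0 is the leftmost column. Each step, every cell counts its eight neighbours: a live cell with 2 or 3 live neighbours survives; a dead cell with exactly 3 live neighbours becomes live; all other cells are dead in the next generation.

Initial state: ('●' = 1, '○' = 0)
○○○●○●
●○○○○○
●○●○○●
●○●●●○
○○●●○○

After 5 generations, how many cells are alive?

2

0) ○○○●○●
●○○○○○
●○●○○●
●○●●●○
○○●●○○
1) ○○●●●○
●●○○●○
●○●○●○
●○○○●○
○●○○○●
2) ○○●●●○
●○○○●○
●○○○●○
●○○●●○
●●●○○●
3) ○○●○●○
○●○○●○
●●○○●○
○○●●●○
●○○○○○
4) ○●○●○●
●●●○●○
●●○○●○
●○●●●○
○●●○●●
5) ○○○○○○
○○○○●○
○○○○●○
○○○○○○
○○○○○○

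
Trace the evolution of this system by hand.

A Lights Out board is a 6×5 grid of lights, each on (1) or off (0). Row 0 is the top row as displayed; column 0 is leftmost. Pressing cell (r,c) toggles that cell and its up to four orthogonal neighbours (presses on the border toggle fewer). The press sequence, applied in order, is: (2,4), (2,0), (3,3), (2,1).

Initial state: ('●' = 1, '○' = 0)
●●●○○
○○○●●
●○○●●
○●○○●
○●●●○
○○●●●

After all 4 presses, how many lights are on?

0) ●●●○○
○○○●●
●○○●●
○●○○●
○●●●○
○○●●●
1) ●●●○○
○○○●○
●○○○○
○●○○○
○●●●○
○○●●●
2) ●●●○○
●○○●○
○●○○○
●●○○○
○●●●○
○○●●●
3) ●●●○○
●○○●○
○●○●○
●●●●●
○●●○○
○○●●●
4) ●●●○○
●●○●○
●○●●○
●○●●●
○●●○○
○○●●●

18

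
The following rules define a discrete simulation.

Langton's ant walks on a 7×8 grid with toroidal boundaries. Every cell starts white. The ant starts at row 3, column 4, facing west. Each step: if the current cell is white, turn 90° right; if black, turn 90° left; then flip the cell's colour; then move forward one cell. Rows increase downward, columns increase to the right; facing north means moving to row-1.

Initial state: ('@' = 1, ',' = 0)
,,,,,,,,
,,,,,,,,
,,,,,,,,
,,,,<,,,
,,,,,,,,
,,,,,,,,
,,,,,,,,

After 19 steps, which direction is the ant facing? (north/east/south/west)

south

gen 0: ,,,,,,,,
,,,,,,,,
,,,,,,,,
,,,,<,,,
,,,,,,,,
,,,,,,,,
,,,,,,,,
gen 1: ,,,,,,,,
,,,,,,,,
,,,,^,,,
,,,,@,,,
,,,,,,,,
,,,,,,,,
,,,,,,,,
gen 2: ,,,,,,,,
,,,,,,,,
,,,,@>,,
,,,,@,,,
,,,,,,,,
,,,,,,,,
,,,,,,,,
gen 3: ,,,,,,,,
,,,,,,,,
,,,,@@,,
,,,,@v,,
,,,,,,,,
,,,,,,,,
,,,,,,,,
gen 4: ,,,,,,,,
,,,,,,,,
,,,,@@,,
,,,,<@,,
,,,,,,,,
,,,,,,,,
,,,,,,,,
gen 5: ,,,,,,,,
,,,,,,,,
,,,,@@,,
,,,,,@,,
,,,,v,,,
,,,,,,,,
,,,,,,,,
gen 6: ,,,,,,,,
,,,,,,,,
,,,,@@,,
,,,,,@,,
,,,<@,,,
,,,,,,,,
,,,,,,,,
gen 7: ,,,,,,,,
,,,,,,,,
,,,,@@,,
,,,^,@,,
,,,@@,,,
,,,,,,,,
,,,,,,,,
gen 8: ,,,,,,,,
,,,,,,,,
,,,,@@,,
,,,@>@,,
,,,@@,,,
,,,,,,,,
,,,,,,,,
gen 9: ,,,,,,,,
,,,,,,,,
,,,,@@,,
,,,@@@,,
,,,@v,,,
,,,,,,,,
,,,,,,,,
gen 10: ,,,,,,,,
,,,,,,,,
,,,,@@,,
,,,@@@,,
,,,@,>,,
,,,,,,,,
,,,,,,,,
gen 11: ,,,,,,,,
,,,,,,,,
,,,,@@,,
,,,@@@,,
,,,@,@,,
,,,,,v,,
,,,,,,,,
gen 12: ,,,,,,,,
,,,,,,,,
,,,,@@,,
,,,@@@,,
,,,@,@,,
,,,,<@,,
,,,,,,,,
gen 13: ,,,,,,,,
,,,,,,,,
,,,,@@,,
,,,@@@,,
,,,@^@,,
,,,,@@,,
,,,,,,,,
gen 14: ,,,,,,,,
,,,,,,,,
,,,,@@,,
,,,@@@,,
,,,@@>,,
,,,,@@,,
,,,,,,,,
gen 15: ,,,,,,,,
,,,,,,,,
,,,,@@,,
,,,@@^,,
,,,@@,,,
,,,,@@,,
,,,,,,,,
gen 16: ,,,,,,,,
,,,,,,,,
,,,,@@,,
,,,@<,,,
,,,@@,,,
,,,,@@,,
,,,,,,,,
gen 17: ,,,,,,,,
,,,,,,,,
,,,,@@,,
,,,@,,,,
,,,@v,,,
,,,,@@,,
,,,,,,,,
gen 18: ,,,,,,,,
,,,,,,,,
,,,,@@,,
,,,@,,,,
,,,@,>,,
,,,,@@,,
,,,,,,,,
gen 19: ,,,,,,,,
,,,,,,,,
,,,,@@,,
,,,@,,,,
,,,@,@,,
,,,,@v,,
,,,,,,,,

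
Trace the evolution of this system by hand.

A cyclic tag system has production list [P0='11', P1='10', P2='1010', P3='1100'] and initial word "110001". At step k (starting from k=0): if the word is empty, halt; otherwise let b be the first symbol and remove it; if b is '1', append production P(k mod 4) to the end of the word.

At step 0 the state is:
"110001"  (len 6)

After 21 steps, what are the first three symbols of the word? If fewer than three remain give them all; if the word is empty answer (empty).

step 0: "110001"  (len 6)
step 1: "1000111"  (len 7)
step 2: "00011110"  (len 8)
step 3: "0011110"  (len 7)
step 4: "011110"  (len 6)
step 5: "11110"  (len 5)
step 6: "111010"  (len 6)
step 7: "110101010"  (len 9)
step 8: "101010101100"  (len 12)
step 9: "0101010110011"  (len 13)
step 10: "101010110011"  (len 12)
step 11: "010101100111010"  (len 15)
step 12: "10101100111010"  (len 14)
step 13: "010110011101011"  (len 15)
step 14: "10110011101011"  (len 14)
step 15: "01100111010111010"  (len 17)
step 16: "1100111010111010"  (len 16)
step 17: "10011101011101011"  (len 17)
step 18: "001110101110101110"  (len 18)
step 19: "01110101110101110"  (len 17)
step 20: "1110101110101110"  (len 16)
step 21: "11010111010111011"  (len 17)

110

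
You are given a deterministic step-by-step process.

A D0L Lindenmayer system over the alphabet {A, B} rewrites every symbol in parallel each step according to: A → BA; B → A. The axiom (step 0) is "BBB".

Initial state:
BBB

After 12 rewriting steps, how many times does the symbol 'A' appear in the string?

gen 0: BBB
gen 1: AAA
gen 2: BABABA
gen 3: ABAABAABA
gen 4: BAABABAABABAABA
gen 5: ABABAABAABABAABAABABAABA
gen 6: BAABAABABAABABAABAABABAABABAABAABABAABA
gen 7: ABABAABABAABAABABAABAABABAABABAABAABABAABAABABAABABAABAABABAABA
gen 8: BAABAABABAABAABABAABABAABAABABAABABAABAABABAABAABABAABABAABAABABAABABAABAABABAABAABABAABABAABAABABAABA
gen 9: ABABAABABAABAABABAABABAABAABABAABAABABAABABAABAABABAABAABA…ABAABABAABABAABAABABAABABAABAABABAABAABABAABABAABAABABAABA  (len 165)
gen 10: BAABAABABAABAABABAABABAABAABABAABAABABAABABAABAABABAABABAA…ABAABABAABABAABAABABAABABAABAABABAABAABABAABABAABAABABAABA  (len 267)
gen 11: ABABAABABAABAABABAABABAABAABABAABAABABAABABAABAABABAABABAA…ABAABABAABABAABAABABAABABAABAABABAABAABABAABABAABAABABAABA  (len 432)
gen 12: BAABAABABAABAABABAABABAABAABABAABAABABAABABAABAABABAABABAA…ABAABABAABABAABAABABAABABAABAABABAABAABABAABABAABAABABAABA  (len 699)

432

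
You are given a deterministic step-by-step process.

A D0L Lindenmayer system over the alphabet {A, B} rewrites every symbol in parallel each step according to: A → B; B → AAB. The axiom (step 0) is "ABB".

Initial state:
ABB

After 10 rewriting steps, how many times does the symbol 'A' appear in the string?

[0] ABB
[1] BAABAAB
[2] AABBBAABBBAAB
[3] BBAABAABAABBBAABAABAABBBAAB
[4] AABAABBBAABBBAABBBAABAABAABBBAABBBAABBBAABAABAABBBAAB
[5] BBAABBBAABAABAABBBAABAABAABBBAABAABAABBBAABBBAABBBAABAABAABBBAABAABAABBBAABAABAABBBAABBBAABBBAABAABAABBBAAB
[6] AABAABBBAABAABAABBBAABBBAABBBAABAABAABBBAABBBAABBBAABAABAA…BAABAABAABBBAABAABAABBBAABAABAABBBAABBBAABBBAABAABAABBBAAB  (len 213)
[7] BBAABBBAABAABAABBBAABBBAABBBAABAABAABBBAABAABAABBBAABAABAA…BAABAABAABBBAABAABAABBBAABAABAABBBAABBBAABBBAABAABAABBBAAB  (len 427)
[8] AABAABBBAABAABAABBBAABBBAABBBAABAABAABBBAABAABAABBBAABAABA…BAABAABAABBBAABAABAABBBAABAABAABBBAABBBAABBBAABAABAABBBAAB  (len 853)
[9] BBAABBBAABAABAABBBAABBBAABBBAABAABAABBBAABAABAABBBAABAABAA…BAABAABAABBBAABAABAABBBAABAABAABBBAABBBAABBBAABAABAABBBAAB  (len 1707)
[10] AABAABBBAABAABAABBBAABBBAABBBAABAABAABBBAABAABAABBBAABAABA…BAABAABAABBBAABAABAABBBAABAABAABBBAABBBAABBBAABAABAABBBAAB  (len 3413)

1706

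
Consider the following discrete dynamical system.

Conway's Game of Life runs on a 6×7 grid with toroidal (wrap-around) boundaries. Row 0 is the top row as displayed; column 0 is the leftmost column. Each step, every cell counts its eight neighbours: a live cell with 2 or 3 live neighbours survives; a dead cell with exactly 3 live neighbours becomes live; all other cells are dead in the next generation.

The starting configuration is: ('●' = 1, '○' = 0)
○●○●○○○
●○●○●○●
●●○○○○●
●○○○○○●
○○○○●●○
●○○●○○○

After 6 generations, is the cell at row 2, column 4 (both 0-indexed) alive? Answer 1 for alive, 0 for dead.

gen 0: ○●○●○○○
●○●○●○●
●●○○○○●
●○○○○○●
○○○○●●○
●○○●○○○
gen 1: ○●○●●○●
○○●●○●●
○○○○○○○
○●○○○○○
●○○○●●○
○○●●○○○
gen 2: ●●○○○○●
●○●●○●●
○○●○○○○
○○○○○○○
○●●●●○○
●●●○○○●
gen 3: ○○○●○○○
○○●●○●○
○●●●○○●
○●○○○○○
○○○●○○○
○○○○○●●
gen 4: ○○●●○●●
○●○○○○○
●●○●●○○
●●○●○○○
○○○○○○○
○○○○●○○
gen 5: ○○●●●●○
○●○○○●●
○○○●●○○
●●○●●○○
○○○○○○○
○○○●●●○
gen 6: ○○●○○○○
○○○○○○●
○●○●○○●
○○●●●○○
○○●○○●○
○○●○○●○

0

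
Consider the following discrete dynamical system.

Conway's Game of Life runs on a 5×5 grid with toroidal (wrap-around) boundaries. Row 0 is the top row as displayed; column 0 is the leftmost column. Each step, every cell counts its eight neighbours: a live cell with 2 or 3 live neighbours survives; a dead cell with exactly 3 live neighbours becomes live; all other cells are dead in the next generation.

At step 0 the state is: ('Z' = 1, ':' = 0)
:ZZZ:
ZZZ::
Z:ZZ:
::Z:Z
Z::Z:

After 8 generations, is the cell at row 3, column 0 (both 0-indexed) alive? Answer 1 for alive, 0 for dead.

gen 0: :ZZZ:
ZZZ::
Z:ZZ:
::Z:Z
Z::Z:
gen 1: :::Z:
Z::::
Z::::
Z:Z::
Z::::
gen 2: ::::Z
::::Z
Z:::Z
Z:::Z
:Z::Z
gen 3: :::ZZ
:::ZZ
:::Z:
:Z:Z:
:::ZZ
gen 4: Z:Z::
::Z::
:::Z:
:::Z:
Z::::
gen 5: :::::
:ZZZ:
::ZZ:
::::Z
:Z::Z
gen 6: ZZ:Z:
:Z:Z:
:Z::Z
Z:Z:Z
Z::::
gen 7: ZZ:::
:Z:Z:
:Z::Z
:::ZZ
::ZZ:
gen 8: ZZ:ZZ
:Z::Z
::::Z
Z:::Z
ZZZZ:

1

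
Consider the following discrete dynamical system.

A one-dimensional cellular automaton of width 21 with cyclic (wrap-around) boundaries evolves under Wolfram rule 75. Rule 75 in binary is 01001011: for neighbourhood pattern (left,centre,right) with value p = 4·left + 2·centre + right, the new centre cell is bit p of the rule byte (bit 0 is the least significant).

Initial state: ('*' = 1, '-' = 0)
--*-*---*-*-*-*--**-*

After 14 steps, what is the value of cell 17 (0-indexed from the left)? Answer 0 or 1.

1

k=0  --*-*---*-*-*-*--**-*
k=1  -*----**--------***--
k=2  *--*****-********-*-*
k=3  *-**---*-*------*---*
k=4  *-**-**----*****--***
k=5  *-**-**-****---*-**--
k=6  --**-**-*--*-**--**-*
k=7  -***-**---*--**-***--
k=8  **-*-**-**--***-*-*-*
k=9  -*---**-**-**-*-----*
k=10  ---****-**-**---****-
k=11  ****--*-**-**-***--*-
k=12  *--*-*--**-**-*-*-*--
k=13  --*----***-**-------*
k=14  -*--****-*-**-******-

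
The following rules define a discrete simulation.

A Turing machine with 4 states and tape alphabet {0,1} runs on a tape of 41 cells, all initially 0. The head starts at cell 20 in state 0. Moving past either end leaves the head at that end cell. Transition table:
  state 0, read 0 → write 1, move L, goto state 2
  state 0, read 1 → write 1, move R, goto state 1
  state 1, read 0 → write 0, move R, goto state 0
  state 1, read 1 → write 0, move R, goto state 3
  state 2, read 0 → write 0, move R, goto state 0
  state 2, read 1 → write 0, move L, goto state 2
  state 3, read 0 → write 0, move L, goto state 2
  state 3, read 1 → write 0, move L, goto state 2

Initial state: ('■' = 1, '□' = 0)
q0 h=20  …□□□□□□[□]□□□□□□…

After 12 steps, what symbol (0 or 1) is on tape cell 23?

0

step 0: q0 h=20  …□□□□□□[□]□□□□□□…
step 1: q2 h=19  …□□□□□□[□]■□□□□□…
step 2: q0 h=20  …□□□□□□[■]□□□□□□…
step 3: q1 h=21  …□□□□□■[□]□□□□□□…
step 4: q0 h=22  …□□□□■□[□]□□□□□□…
step 5: q2 h=21  …□□□□□■[□]■□□□□□…
step 6: q0 h=22  …□□□□■□[■]□□□□□□…
step 7: q1 h=23  …□□□■□■[□]□□□□□□…
step 8: q0 h=24  …□□■□■□[□]□□□□□□…
step 9: q2 h=23  …□□□■□■[□]■□□□□□…
step 10: q0 h=24  …□□■□■□[■]□□□□□□…
step 11: q1 h=25  …□■□■□■[□]□□□□□□…
step 12: q0 h=26  …■□■□■□[□]□□□□□□…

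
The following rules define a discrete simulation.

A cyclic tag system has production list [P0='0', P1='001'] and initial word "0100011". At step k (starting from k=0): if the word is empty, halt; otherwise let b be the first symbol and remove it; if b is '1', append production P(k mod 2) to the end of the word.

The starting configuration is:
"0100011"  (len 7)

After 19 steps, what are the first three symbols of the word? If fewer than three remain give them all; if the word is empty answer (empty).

step 0: "0100011"  (len 7)
step 1: "100011"  (len 6)
step 2: "00011001"  (len 8)
step 3: "0011001"  (len 7)
step 4: "011001"  (len 6)
step 5: "11001"  (len 5)
step 6: "1001001"  (len 7)
step 7: "0010010"  (len 7)
step 8: "010010"  (len 6)
step 9: "10010"  (len 5)
step 10: "0010001"  (len 7)
step 11: "010001"  (len 6)
step 12: "10001"  (len 5)
step 13: "00010"  (len 5)
step 14: "0010"  (len 4)
step 15: "010"  (len 3)
step 16: "10"  (len 2)
step 17: "00"  (len 2)
step 18: "0"  (len 1)
step 19: (halted — word empty)

(empty)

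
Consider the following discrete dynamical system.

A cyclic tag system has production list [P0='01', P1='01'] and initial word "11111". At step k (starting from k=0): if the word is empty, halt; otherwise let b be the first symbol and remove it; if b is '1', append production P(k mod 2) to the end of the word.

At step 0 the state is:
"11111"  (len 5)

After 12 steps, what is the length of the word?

9

[0] "11111"  (len 5)
[1] "111101"  (len 6)
[2] "1110101"  (len 7)
[3] "11010101"  (len 8)
[4] "101010101"  (len 9)
[5] "0101010101"  (len 10)
[6] "101010101"  (len 9)
[7] "0101010101"  (len 10)
[8] "101010101"  (len 9)
[9] "0101010101"  (len 10)
[10] "101010101"  (len 9)
[11] "0101010101"  (len 10)
[12] "101010101"  (len 9)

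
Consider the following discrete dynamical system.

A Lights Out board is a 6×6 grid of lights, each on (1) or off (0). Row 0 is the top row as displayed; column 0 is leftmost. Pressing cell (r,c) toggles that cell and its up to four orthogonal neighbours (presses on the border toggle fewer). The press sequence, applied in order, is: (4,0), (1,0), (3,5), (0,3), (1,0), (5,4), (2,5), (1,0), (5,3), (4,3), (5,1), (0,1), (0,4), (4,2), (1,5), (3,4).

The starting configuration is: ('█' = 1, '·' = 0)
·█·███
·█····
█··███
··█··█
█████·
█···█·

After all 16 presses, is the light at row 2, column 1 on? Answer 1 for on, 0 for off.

0

[0] ·█·███
·█····
█··███
··█··█
█████·
█···█·
[1] ·█·███
·█····
█··███
█·█··█
··███·
····█·
[2] ██·███
█·····
···███
█·█··█
··███·
····█·
[3] ██·███
█·····
···██·
█·█·█·
··████
····█·
[4] ███··█
█··█··
···██·
█·█·█·
··████
····█·
[5] ·██··█
·█·█··
█··██·
█·█·█·
··████
····█·
[6] ·██··█
·█·█··
█··██·
█·█·█·
··██·█
···█·█
[7] ·██··█
·█·█·█
█··█·█
█·█·██
··██·█
···█·█
[8] ███··█
█··█·█
···█·█
█·█·██
··██·█
···█·█
[9] ███··█
█··█·█
···█·█
█·█·██
··█··█
··█·██
[10] ███··█
█··█·█
···█·█
█·████
···███
··████
[11] ███··█
█··█·█
···█·█
█·████
·█·███
██·███
[12] ·····█
██·█·█
···█·█
█·████
·█·███
██·███
[13] ···██·
██·███
···█·█
█·████
·█·███
██·███
[14] ···██·
██·███
···█·█
█··███
··█·██
██████
[15] ···███
██·█··
···█··
█··███
··█·██
██████
[16] ···███
██·█··
···██·
█·····
··█··█
██████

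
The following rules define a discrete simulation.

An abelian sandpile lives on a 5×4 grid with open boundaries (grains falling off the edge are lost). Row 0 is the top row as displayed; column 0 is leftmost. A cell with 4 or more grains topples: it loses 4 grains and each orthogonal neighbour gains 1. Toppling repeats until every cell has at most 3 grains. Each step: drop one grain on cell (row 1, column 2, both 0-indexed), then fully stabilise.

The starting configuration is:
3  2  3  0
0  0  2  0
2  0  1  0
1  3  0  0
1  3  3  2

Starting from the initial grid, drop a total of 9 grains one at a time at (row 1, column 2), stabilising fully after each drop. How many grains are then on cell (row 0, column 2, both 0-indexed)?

2

[0] 3  2  3  0
0  0  2  0
2  0  1  0
1  3  0  0
1  3  3  2
[1] 3  2  3  0
0  0  3  0
2  0  1  0
1  3  0  0
1  3  3  2
[2] 3  3  0  1
0  1  1  1
2  0  2  0
1  3  0  0
1  3  3  2
[3] 3  3  0  1
0  1  2  1
2  0  2  0
1  3  0  0
1  3  3  2
[4] 3  3  0  1
0  1  3  1
2  0  2  0
1  3  0  0
1  3  3  2
[5] 3  3  1  1
0  2  0  2
2  0  3  0
1  3  0  0
1  3  3  2
[6] 3  3  1  1
0  2  1  2
2  0  3  0
1  3  0  0
1  3  3  2
[7] 3  3  1  1
0  2  2  2
2  0  3  0
1  3  0  0
1  3  3  2
[8] 3  3  1  1
0  2  3  2
2  0  3  0
1  3  0  0
1  3  3  2
[9] 3  3  2  1
0  3  1  3
2  1  0  1
1  3  1  0
1  3  3  2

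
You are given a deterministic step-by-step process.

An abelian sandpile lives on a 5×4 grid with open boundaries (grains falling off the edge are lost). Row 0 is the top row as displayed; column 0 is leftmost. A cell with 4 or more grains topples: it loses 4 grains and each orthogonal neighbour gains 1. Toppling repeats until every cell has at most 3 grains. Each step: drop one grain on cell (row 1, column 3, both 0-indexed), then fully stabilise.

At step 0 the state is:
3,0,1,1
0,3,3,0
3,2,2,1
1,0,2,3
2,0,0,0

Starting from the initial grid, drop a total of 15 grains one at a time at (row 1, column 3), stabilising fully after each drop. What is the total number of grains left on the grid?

32

[0] 3,0,1,1
0,3,3,0
3,2,2,1
1,0,2,3
2,0,0,0
[1] 3,0,1,1
0,3,3,1
3,2,2,1
1,0,2,3
2,0,0,0
[2] 3,0,1,1
0,3,3,2
3,2,2,1
1,0,2,3
2,0,0,0
[3] 3,0,1,1
0,3,3,3
3,2,2,1
1,0,2,3
2,0,0,0
[4] 3,1,2,2
1,0,1,1
3,3,3,2
1,0,2,3
2,0,0,0
[5] 3,1,2,2
1,0,1,2
3,3,3,2
1,0,2,3
2,0,0,0
[6] 3,1,2,2
1,0,1,3
3,3,3,2
1,0,2,3
2,0,0,0
[7] 3,1,2,3
1,0,2,0
3,3,3,3
1,0,2,3
2,0,0,0
[8] 3,1,2,3
1,0,2,1
3,3,3,3
1,0,2,3
2,0,0,0
[9] 3,1,2,3
1,0,2,2
3,3,3,3
1,0,2,3
2,0,0,0
[10] 3,1,2,3
1,0,2,3
3,3,3,3
1,0,2,3
2,0,0,0
[11] 3,2,0,1
2,2,1,3
0,1,3,2
2,2,0,1
2,0,1,1
[12] 3,2,0,2
2,2,2,0
0,1,3,3
2,2,0,1
2,0,1,1
[13] 3,2,0,2
2,2,2,1
0,1,3,3
2,2,0,1
2,0,1,1
[14] 3,2,0,2
2,2,2,2
0,1,3,3
2,2,0,1
2,0,1,1
[15] 3,2,0,2
2,2,2,3
0,1,3,3
2,2,0,1
2,0,1,1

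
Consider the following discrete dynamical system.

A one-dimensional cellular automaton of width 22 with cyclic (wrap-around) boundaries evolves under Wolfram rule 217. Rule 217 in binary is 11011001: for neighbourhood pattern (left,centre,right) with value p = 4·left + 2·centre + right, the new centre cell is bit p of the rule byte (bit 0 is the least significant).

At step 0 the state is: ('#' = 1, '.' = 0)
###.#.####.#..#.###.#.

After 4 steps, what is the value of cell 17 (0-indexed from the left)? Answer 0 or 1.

k=0  ###.#.####.#..#.###.#.
k=1  ###...####..#...###...
k=2  #####.#####..##.#####.
k=3  #####.######.##.#####.
k=4  #####.######.##.#####.

1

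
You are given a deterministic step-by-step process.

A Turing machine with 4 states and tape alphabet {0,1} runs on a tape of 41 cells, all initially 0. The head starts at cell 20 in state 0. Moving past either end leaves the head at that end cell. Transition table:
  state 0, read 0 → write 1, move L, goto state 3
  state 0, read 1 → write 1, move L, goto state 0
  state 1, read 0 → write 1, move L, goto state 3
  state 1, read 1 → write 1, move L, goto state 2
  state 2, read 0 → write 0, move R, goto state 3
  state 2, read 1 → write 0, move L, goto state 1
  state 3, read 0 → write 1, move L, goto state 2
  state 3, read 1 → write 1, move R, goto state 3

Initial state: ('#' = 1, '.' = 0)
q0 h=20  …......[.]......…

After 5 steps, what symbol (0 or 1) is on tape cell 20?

t=0: q0 h=20  …......[.]......…
t=1: q3 h=19  …......[.]#.....…
t=2: q2 h=18  …......[.]##....…
t=3: q3 h=19  …......[#]#.....…
t=4: q3 h=20  ….....#[#]......…
t=5: q3 h=21  …....##[.]......…

1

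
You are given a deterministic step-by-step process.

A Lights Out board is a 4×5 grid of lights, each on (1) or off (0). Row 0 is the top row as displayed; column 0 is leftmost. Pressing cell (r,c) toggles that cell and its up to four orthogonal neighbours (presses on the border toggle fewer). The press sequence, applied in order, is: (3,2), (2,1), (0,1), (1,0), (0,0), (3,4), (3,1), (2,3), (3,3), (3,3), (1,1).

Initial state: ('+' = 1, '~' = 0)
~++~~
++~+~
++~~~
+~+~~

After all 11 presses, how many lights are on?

t=0: ~++~~
++~+~
++~~~
+~+~~
t=1: ~++~~
++~+~
+++~~
++~+~
t=2: ~++~~
+~~+~
~~~~~
+~~+~
t=3: +~~~~
++~+~
~~~~~
+~~+~
t=4: ~~~~~
~~~+~
+~~~~
+~~+~
t=5: ++~~~
+~~+~
+~~~~
+~~+~
t=6: ++~~~
+~~+~
+~~~+
+~~~+
t=7: ++~~~
+~~+~
++~~+
~++~+
t=8: ++~~~
+~~~~
++++~
~++++
t=9: ++~~~
+~~~~
+++~~
~+~~~
t=10: ++~~~
+~~~~
++++~
~++++
t=11: +~~~~
~++~~
+~++~
~++++

10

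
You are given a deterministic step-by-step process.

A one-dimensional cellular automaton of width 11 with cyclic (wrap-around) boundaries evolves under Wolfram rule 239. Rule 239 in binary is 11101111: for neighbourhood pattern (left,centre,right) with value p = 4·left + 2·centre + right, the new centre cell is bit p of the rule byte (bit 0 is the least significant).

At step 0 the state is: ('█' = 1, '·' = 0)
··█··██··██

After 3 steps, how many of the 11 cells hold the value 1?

11

step 0: ··█··██··██
step 1: ·██·███·███
step 2: ███████████
step 3: ███████████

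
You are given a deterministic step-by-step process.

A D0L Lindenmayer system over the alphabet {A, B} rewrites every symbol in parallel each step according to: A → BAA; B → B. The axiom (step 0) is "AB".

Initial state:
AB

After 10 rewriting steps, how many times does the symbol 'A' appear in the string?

step 0: AB
step 1: BAAB
step 2: BBAABAAB
step 3: BBBAABAABBAABAAB
step 4: BBBBAABAABBAABAABBBAABAABBAABAAB
step 5: BBBBBAABAABBAABAABBBAABAABBAABAABBBBAABAABBAABAABBBAABAABBAABAAB
step 6: BBBBBBAABAABBAABAABBBAABAABBAABAABBBBAABAABBAABAABBBAABAAB…ABAABBAABAABBBAABAABBAABAABBBBAABAABBAABAABBBAABAABBAABAAB  (len 128)
step 7: BBBBBBBAABAABBAABAABBBAABAABBAABAABBBBAABAABBAABAABBBAABAA…ABAABBAABAABBBAABAABBAABAABBBBAABAABBAABAABBBAABAABBAABAAB  (len 256)
step 8: BBBBBBBBAABAABBAABAABBBAABAABBAABAABBBBAABAABBAABAABBBAABA…ABAABBAABAABBBAABAABBAABAABBBBAABAABBAABAABBBAABAABBAABAAB  (len 512)
step 9: BBBBBBBBBAABAABBAABAABBBAABAABBAABAABBBBAABAABBAABAABBBAAB…ABAABBAABAABBBAABAABBAABAABBBBAABAABBAABAABBBAABAABBAABAAB  (len 1024)
step 10: BBBBBBBBBBAABAABBAABAABBBAABAABBAABAABBBBAABAABBAABAABBBAA…ABAABBAABAABBBAABAABBAABAABBBBAABAABBAABAABBBAABAABBAABAAB  (len 2048)

1024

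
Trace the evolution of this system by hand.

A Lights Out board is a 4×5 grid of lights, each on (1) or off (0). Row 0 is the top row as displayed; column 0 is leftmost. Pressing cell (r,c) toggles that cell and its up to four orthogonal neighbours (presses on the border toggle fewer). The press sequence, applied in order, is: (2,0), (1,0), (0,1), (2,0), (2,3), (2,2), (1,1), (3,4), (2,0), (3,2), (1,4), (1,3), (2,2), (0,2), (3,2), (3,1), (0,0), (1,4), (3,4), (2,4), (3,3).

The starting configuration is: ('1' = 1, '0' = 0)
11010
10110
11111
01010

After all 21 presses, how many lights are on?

0) 11010
10110
11111
01010
1) 11010
00110
00111
11010
2) 01010
11110
10111
11010
3) 10110
10110
10111
11010
4) 10110
00110
01111
01010
5) 10110
00100
01000
01000
6) 10110
00000
00110
01100
7) 11110
11100
01110
01100
8) 11110
11100
01111
01111
9) 11110
01100
10111
11111
10) 11110
01100
10011
10001
11) 11111
01111
10010
10001
12) 11101
01000
10000
10001
13) 11101
01100
11110
10101
14) 10011
01000
11110
10101
15) 10011
01000
11010
11011
16) 10011
01000
10010
00111
17) 01011
11000
10010
00111
18) 01010
11011
10011
00111
19) 01010
11011
10010
00100
20) 01010
11010
10001
00101
21) 01010
11010
10011
00010

9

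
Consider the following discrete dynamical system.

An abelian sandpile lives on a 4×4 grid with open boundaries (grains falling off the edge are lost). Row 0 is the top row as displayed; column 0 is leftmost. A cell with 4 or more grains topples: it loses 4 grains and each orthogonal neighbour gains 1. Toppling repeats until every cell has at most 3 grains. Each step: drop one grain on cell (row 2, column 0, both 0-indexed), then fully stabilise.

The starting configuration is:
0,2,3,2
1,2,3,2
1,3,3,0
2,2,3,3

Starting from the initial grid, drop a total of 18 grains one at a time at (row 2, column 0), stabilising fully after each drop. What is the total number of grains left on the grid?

0) 0,2,3,2
1,2,3,2
1,3,3,0
2,2,3,3
1) 0,2,3,2
1,2,3,2
2,3,3,0
2,2,3,3
2) 0,2,3,2
1,2,3,2
3,3,3,0
2,2,3,3
3) 1,0,1,3
3,1,2,3
2,3,2,2
0,1,2,0
4) 1,0,1,3
3,1,2,3
3,3,2,2
0,1,2,0
5) 2,0,1,3
0,3,2,3
2,0,3,2
1,2,2,0
6) 2,0,1,3
0,3,2,3
3,0,3,2
1,2,2,0
7) 2,0,1,3
1,3,2,3
0,1,3,2
2,2,2,0
8) 2,0,1,3
1,3,2,3
1,1,3,2
2,2,2,0
9) 2,0,1,3
1,3,2,3
2,1,3,2
2,2,2,0
10) 2,0,1,3
1,3,2,3
3,1,3,2
2,2,2,0
11) 2,0,1,3
2,3,2,3
0,2,3,2
3,2,2,0
12) 2,0,1,3
2,3,2,3
1,2,3,2
3,2,2,0
13) 2,0,1,3
2,3,2,3
2,2,3,2
3,2,2,0
14) 2,0,1,3
2,3,2,3
3,2,3,2
3,2,2,0
15) 2,0,1,3
3,3,2,3
1,3,3,2
0,3,2,0
16) 2,0,1,3
3,3,2,3
2,3,3,2
0,3,2,0
17) 2,0,1,3
3,3,2,3
3,3,3,2
0,3,2,0
18) 3,1,3,0
1,2,1,2
2,3,3,0
2,1,0,2

26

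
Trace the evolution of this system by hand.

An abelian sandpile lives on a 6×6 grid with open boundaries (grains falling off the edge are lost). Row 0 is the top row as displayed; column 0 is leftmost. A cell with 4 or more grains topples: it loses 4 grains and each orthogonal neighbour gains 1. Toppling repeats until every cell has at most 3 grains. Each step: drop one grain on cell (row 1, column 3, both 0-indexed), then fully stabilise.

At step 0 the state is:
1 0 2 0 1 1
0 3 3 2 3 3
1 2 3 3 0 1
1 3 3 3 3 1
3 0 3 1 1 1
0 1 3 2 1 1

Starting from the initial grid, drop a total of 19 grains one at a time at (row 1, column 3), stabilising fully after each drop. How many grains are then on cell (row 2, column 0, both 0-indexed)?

3

t=0: 1 0 2 0 1 1
0 3 3 2 3 3
1 2 3 3 0 1
1 3 3 3 3 1
3 0 3 1 1 1
0 1 3 2 1 1
t=1: 1 0 2 0 1 1
0 3 3 3 3 3
1 2 3 3 0 1
1 3 3 3 3 1
3 0 3 1 1 1
0 1 3 2 1 1
t=2: 1 1 3 1 2 2
1 1 2 3 1 0
2 1 3 2 3 2
2 1 3 2 0 2
3 2 1 3 2 1
0 2 0 3 1 1
t=3: 1 1 3 2 2 2
1 1 3 0 2 0
2 1 3 3 3 2
2 1 3 2 0 2
3 2 1 3 2 1
0 2 0 3 1 1
t=4: 1 1 3 2 2 2
1 1 3 1 2 0
2 1 3 3 3 2
2 1 3 2 0 2
3 2 1 3 2 1
0 2 0 3 1 1
t=5: 1 1 3 2 2 2
1 1 3 2 2 0
2 1 3 3 3 2
2 1 3 2 0 2
3 2 1 3 2 1
0 2 0 3 1 1
t=6: 1 1 3 2 2 2
1 1 3 3 2 0
2 1 3 3 3 2
2 1 3 2 0 2
3 2 1 3 2 1
0 2 0 3 1 1
t=7: 1 2 1 2 0 3
1 2 3 1 2 1
2 2 3 0 2 3
2 2 1 2 2 2
3 2 3 1 3 1
0 2 1 0 2 1
t=8: 1 2 1 2 0 3
1 2 3 2 2 1
2 2 3 0 2 3
2 2 1 2 2 2
3 2 3 1 3 1
0 2 1 0 2 1
t=9: 1 2 1 2 0 3
1 2 3 3 2 1
2 2 3 0 2 3
2 2 1 2 2 2
3 2 3 1 3 1
0 2 1 0 2 1
t=10: 1 2 2 3 0 3
1 3 1 1 3 1
2 3 0 2 2 3
2 2 2 2 2 2
3 2 3 1 3 1
0 2 1 0 2 1
t=11: 1 2 2 3 0 3
1 3 1 2 3 1
2 3 0 2 2 3
2 2 2 2 2 2
3 2 3 1 3 1
0 2 1 0 2 1
t=12: 1 2 2 3 0 3
1 3 1 3 3 1
2 3 0 2 2 3
2 2 2 2 2 2
3 2 3 1 3 1
0 2 1 0 2 1
t=13: 1 2 3 0 2 3
1 3 2 2 0 2
2 3 0 3 3 3
2 2 2 2 2 2
3 2 3 1 3 1
0 2 1 0 2 1
t=14: 1 2 3 0 2 3
1 3 2 3 0 2
2 3 0 3 3 3
2 2 2 2 2 2
3 2 3 1 3 1
0 2 1 0 2 1
t=15: 1 2 3 1 2 3
1 3 3 1 2 3
2 3 1 1 1 0
2 2 2 3 3 3
3 2 3 1 3 1
0 2 1 0 2 1
t=16: 1 2 3 1 2 3
1 3 3 2 2 3
2 3 1 1 1 0
2 2 2 3 3 3
3 2 3 1 3 1
0 2 1 0 2 1
t=17: 1 2 3 1 2 3
1 3 3 3 2 3
2 3 1 1 1 0
2 2 2 3 3 3
3 2 3 1 3 1
0 2 1 0 2 1
t=18: 2 0 1 3 2 3
2 2 2 1 3 3
3 0 3 2 1 0
2 3 2 3 3 3
3 2 3 1 3 1
0 2 1 0 2 1
t=19: 2 0 1 3 2 3
2 2 2 2 3 3
3 0 3 2 1 0
2 3 2 3 3 3
3 2 3 1 3 1
0 2 1 0 2 1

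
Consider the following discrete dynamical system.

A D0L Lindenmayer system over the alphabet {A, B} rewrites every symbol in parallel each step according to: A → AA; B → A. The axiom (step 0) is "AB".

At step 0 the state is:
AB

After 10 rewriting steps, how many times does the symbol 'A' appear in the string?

t=0: AB
t=1: AAA
t=2: AAAAAA
t=3: AAAAAAAAAAAA
t=4: AAAAAAAAAAAAAAAAAAAAAAAA
t=5: AAAAAAAAAAAAAAAAAAAAAAAAAAAAAAAAAAAAAAAAAAAAAAAA
t=6: AAAAAAAAAAAAAAAAAAAAAAAAAAAAAAAAAAAAAAAAAAAAAAAAAAAAAAAAAAAAAAAAAAAAAAAAAAAAAAAAAAAAAAAAAAAAAAAA
t=7: AAAAAAAAAAAAAAAAAAAAAAAAAAAAAAAAAAAAAAAAAAAAAAAAAAAAAAAAAA…AAAAAAAAAAAAAAAAAAAAAAAAAAAAAAAAAAAAAAAAAAAAAAAAAAAAAAAAAA  (len 192)
t=8: AAAAAAAAAAAAAAAAAAAAAAAAAAAAAAAAAAAAAAAAAAAAAAAAAAAAAAAAAA…AAAAAAAAAAAAAAAAAAAAAAAAAAAAAAAAAAAAAAAAAAAAAAAAAAAAAAAAAA  (len 384)
t=9: AAAAAAAAAAAAAAAAAAAAAAAAAAAAAAAAAAAAAAAAAAAAAAAAAAAAAAAAAA…AAAAAAAAAAAAAAAAAAAAAAAAAAAAAAAAAAAAAAAAAAAAAAAAAAAAAAAAAA  (len 768)
t=10: AAAAAAAAAAAAAAAAAAAAAAAAAAAAAAAAAAAAAAAAAAAAAAAAAAAAAAAAAA…AAAAAAAAAAAAAAAAAAAAAAAAAAAAAAAAAAAAAAAAAAAAAAAAAAAAAAAAAA  (len 1536)

1536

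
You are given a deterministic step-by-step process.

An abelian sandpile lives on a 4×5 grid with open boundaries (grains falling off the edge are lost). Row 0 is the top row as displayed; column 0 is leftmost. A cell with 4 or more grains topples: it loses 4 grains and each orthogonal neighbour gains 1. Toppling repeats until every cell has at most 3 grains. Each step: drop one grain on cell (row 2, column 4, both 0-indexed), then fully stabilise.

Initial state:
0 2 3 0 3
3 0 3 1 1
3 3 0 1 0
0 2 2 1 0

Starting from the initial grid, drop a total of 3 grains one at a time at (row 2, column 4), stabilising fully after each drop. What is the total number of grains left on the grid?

31

gen 0: 0 2 3 0 3
3 0 3 1 1
3 3 0 1 0
0 2 2 1 0
gen 1: 0 2 3 0 3
3 0 3 1 1
3 3 0 1 1
0 2 2 1 0
gen 2: 0 2 3 0 3
3 0 3 1 1
3 3 0 1 2
0 2 2 1 0
gen 3: 0 2 3 0 3
3 0 3 1 1
3 3 0 1 3
0 2 2 1 0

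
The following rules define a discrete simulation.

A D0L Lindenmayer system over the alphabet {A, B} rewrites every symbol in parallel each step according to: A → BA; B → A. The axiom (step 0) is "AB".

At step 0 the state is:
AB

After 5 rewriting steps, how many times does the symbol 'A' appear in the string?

13

step 0: AB
step 1: BAA
step 2: ABABA
step 3: BAABAABA
step 4: ABABAABABAABA
step 5: BAABAABABAABAABABAABA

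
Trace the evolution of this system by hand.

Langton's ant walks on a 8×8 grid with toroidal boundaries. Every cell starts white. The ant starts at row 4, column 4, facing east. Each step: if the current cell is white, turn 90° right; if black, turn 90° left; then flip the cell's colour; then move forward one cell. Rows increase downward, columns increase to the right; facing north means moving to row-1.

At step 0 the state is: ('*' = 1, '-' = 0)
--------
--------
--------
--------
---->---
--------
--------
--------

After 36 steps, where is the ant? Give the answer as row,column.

4,0

0) --------
--------
--------
--------
---->---
--------
--------
--------
1) --------
--------
--------
--------
----*---
----v---
--------
--------
2) --------
--------
--------
--------
----*---
---<*---
--------
--------
3) --------
--------
--------
--------
---^*---
---**---
--------
--------
4) --------
--------
--------
--------
---*>---
---**---
--------
--------
5) --------
--------
--------
----^---
---*----
---**---
--------
--------
6) --------
--------
--------
----*>--
---*----
---**---
--------
--------
7) --------
--------
--------
----**--
---*-v--
---**---
--------
--------
8) --------
--------
--------
----**--
---*<*--
---**---
--------
--------
9) --------
--------
--------
----^*--
---***--
---**---
--------
--------
10) --------
--------
--------
---<-*--
---***--
---**---
--------
--------
11) --------
--------
---^----
---*-*--
---***--
---**---
--------
--------
12) --------
--------
---*>---
---*-*--
---***--
---**---
--------
--------
13) --------
--------
---**---
---*v*--
---***--
---**---
--------
--------
14) --------
--------
---**---
---<**--
---***--
---**---
--------
--------
15) --------
--------
---**---
----**--
---v**--
---**---
--------
--------
16) --------
--------
---**---
----**--
---->*--
---**---
--------
--------
17) --------
--------
---**---
----^*--
-----*--
---**---
--------
--------
18) --------
--------
---**---
---<-*--
-----*--
---**---
--------
--------
19) --------
--------
---^*---
---*-*--
-----*--
---**---
--------
--------
20) --------
--------
--<-*---
---*-*--
-----*--
---**---
--------
--------
21) --------
--^-----
--*-*---
---*-*--
-----*--
---**---
--------
--------
22) --------
--*>----
--*-*---
---*-*--
-----*--
---**---
--------
--------
23) --------
--**----
--*v*---
---*-*--
-----*--
---**---
--------
--------
24) --------
--**----
--<**---
---*-*--
-----*--
---**---
--------
--------
25) --------
--**----
---**---
--v*-*--
-----*--
---**---
--------
--------
26) --------
--**----
---**---
-<**-*--
-----*--
---**---
--------
--------
27) --------
--**----
-^-**---
-***-*--
-----*--
---**---
--------
--------
28) --------
--**----
-*>**---
-***-*--
-----*--
---**---
--------
--------
29) --------
--**----
-****---
-*v*-*--
-----*--
---**---
--------
--------
30) --------
--**----
-****---
-*->-*--
-----*--
---**---
--------
--------
31) --------
--**----
-**^*---
-*---*--
-----*--
---**---
--------
--------
32) --------
--**----
-*<-*---
-*---*--
-----*--
---**---
--------
--------
33) --------
--**----
-*--*---
-*v--*--
-----*--
---**---
--------
--------
34) --------
--**----
-*--*---
-<*--*--
-----*--
---**---
--------
--------
35) --------
--**----
-*--*---
--*--*--
-v---*--
---**---
--------
--------
36) --------
--**----
-*--*---
--*--*--
<*---*--
---**---
--------
--------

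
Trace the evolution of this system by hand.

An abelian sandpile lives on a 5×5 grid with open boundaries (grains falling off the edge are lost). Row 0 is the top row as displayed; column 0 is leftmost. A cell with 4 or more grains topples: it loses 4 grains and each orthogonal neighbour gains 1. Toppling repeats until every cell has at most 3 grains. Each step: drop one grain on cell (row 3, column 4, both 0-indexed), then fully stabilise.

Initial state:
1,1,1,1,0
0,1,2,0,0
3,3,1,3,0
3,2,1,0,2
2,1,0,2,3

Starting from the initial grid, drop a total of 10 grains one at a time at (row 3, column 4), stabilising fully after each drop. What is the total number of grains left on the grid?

38

[0] 1,1,1,1,0
0,1,2,0,0
3,3,1,3,0
3,2,1,0,2
2,1,0,2,3
[1] 1,1,1,1,0
0,1,2,0,0
3,3,1,3,0
3,2,1,0,3
2,1,0,2,3
[2] 1,1,1,1,0
0,1,2,0,0
3,3,1,3,1
3,2,1,1,1
2,1,0,3,0
[3] 1,1,1,1,0
0,1,2,0,0
3,3,1,3,1
3,2,1,1,2
2,1,0,3,0
[4] 1,1,1,1,0
0,1,2,0,0
3,3,1,3,1
3,2,1,1,3
2,1,0,3,0
[5] 1,1,1,1,0
0,1,2,0,0
3,3,1,3,2
3,2,1,2,0
2,1,0,3,1
[6] 1,1,1,1,0
0,1,2,0,0
3,3,1,3,2
3,2,1,2,1
2,1,0,3,1
[7] 1,1,1,1,0
0,1,2,0,0
3,3,1,3,2
3,2,1,2,2
2,1,0,3,1
[8] 1,1,1,1,0
0,1,2,0,0
3,3,1,3,2
3,2,1,2,3
2,1,0,3,1
[9] 1,1,1,1,0
0,1,2,0,0
3,3,1,3,3
3,2,1,3,0
2,1,0,3,2
[10] 1,1,1,1,0
0,1,2,0,0
3,3,1,3,3
3,2,1,3,1
2,1,0,3,2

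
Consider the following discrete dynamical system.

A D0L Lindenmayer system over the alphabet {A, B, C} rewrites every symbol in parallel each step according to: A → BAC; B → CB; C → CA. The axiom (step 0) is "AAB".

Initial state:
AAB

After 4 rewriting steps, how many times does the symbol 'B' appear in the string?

t=0: AAB
t=1: BACBACCB
t=2: CBBACCACBBACCACACB
t=3: CACBCBBACCACABACCACBCBBACCACABACCABACCACB
t=4: CABACCACBCACBCBBACCACABACCABACCBBACCACABACCACBCACBCBBACCACABACCABACCBBACCACABACCBBACCACABACCACB

23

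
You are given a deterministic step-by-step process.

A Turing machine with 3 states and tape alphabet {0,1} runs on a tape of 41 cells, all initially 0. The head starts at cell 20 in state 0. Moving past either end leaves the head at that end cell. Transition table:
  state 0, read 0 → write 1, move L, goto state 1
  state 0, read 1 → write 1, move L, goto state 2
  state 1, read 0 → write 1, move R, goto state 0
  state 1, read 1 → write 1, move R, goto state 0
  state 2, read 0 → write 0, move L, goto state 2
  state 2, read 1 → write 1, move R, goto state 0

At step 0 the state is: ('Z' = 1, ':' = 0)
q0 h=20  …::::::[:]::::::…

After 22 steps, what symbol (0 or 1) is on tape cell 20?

1

step 0: q0 h=20  …::::::[:]::::::…
step 1: q1 h=19  …::::::[:]Z:::::…
step 2: q0 h=20  …:::::Z[Z]::::::…
step 3: q2 h=19  …::::::[Z]Z:::::…
step 4: q0 h=20  …:::::Z[Z]::::::…
step 5: q2 h=19  …::::::[Z]Z:::::…
step 6: q0 h=20  …:::::Z[Z]::::::…
step 7: q2 h=19  …::::::[Z]Z:::::…
step 8: q0 h=20  …:::::Z[Z]::::::…
step 9: q2 h=19  …::::::[Z]Z:::::…
step 10: q0 h=20  …:::::Z[Z]::::::…
step 11: q2 h=19  …::::::[Z]Z:::::…
step 12: q0 h=20  …:::::Z[Z]::::::…
step 13: q2 h=19  …::::::[Z]Z:::::…
step 14: q0 h=20  …:::::Z[Z]::::::…
step 15: q2 h=19  …::::::[Z]Z:::::…
step 16: q0 h=20  …:::::Z[Z]::::::…
step 17: q2 h=19  …::::::[Z]Z:::::…
step 18: q0 h=20  …:::::Z[Z]::::::…
step 19: q2 h=19  …::::::[Z]Z:::::…
step 20: q0 h=20  …:::::Z[Z]::::::…
step 21: q2 h=19  …::::::[Z]Z:::::…
step 22: q0 h=20  …:::::Z[Z]::::::…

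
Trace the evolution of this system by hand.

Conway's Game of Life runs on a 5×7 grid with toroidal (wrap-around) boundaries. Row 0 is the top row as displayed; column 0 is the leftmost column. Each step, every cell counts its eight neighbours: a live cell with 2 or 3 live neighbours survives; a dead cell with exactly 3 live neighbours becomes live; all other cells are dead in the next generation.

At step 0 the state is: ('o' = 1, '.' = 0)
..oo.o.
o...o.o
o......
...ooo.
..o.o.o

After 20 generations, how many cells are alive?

8

t=0: ..oo.o.
o...o.o
o......
...ooo.
..o.o.o
t=1: ooo....
oo.oooo
o..o...
...oooo
..o...o
t=2: ....o..
...ooo.
.o.....
o.ooooo
..o.o.o
t=3: .......
...ooo.
oo.....
o.o.o.o
ooo...o
t=4: ooooooo
....o..
ooo....
..oo.o.
..oo.oo
t=5: oo.....
....o..
.oo.o..
o....o.
.......
t=6: .......
o.oo...
.o.ooo.
.o.....
oo....o
t=7: ..o...o
.ooo...
oo.oo..
.o..ooo
oo.....
t=8: ...o...
....o..
......o
...oooo
.oo....
t=9: ..oo...
.......
...o..o
o.ooooo
..o..o.
t=10: ..oo...
..oo...
o.oo..o
ooo....
.....o.
t=11: ..ooo..
....o..
o.....o
o.oo...
...o...
t=12: ..o.o..
....oo.
oo.o..o
oooo..o
.o.....
t=13: ...ooo.
ooo.ooo
...o...
...o..o
.......
t=14: oooo...
ooo...o
.o.o...
.......
...o.o.
t=15: ...oo..
......o
.o.....
..o.o..
.o.oo..
t=16: ..oooo.
.......
.......
.oo.o..
.....o.
t=17: ...ooo.
...oo..
.......
.......
.o...o.
t=18: ..oo.o.
...o.o.
.......
.......
.....o.
t=19: ..oo.oo
..oo...
.......
.......
....o..
t=20: ..o..o.
..ooo..
.......
.......
...ooo.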